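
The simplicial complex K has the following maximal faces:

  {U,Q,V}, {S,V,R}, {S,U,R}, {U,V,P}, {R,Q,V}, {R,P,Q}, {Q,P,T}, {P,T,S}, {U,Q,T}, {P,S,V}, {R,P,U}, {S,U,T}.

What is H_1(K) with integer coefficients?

Fix the vertex order P < Q < R < S < T < U < V and write every simplex with vertices in increasing order. Then dim K = 2 and the simplices of K are:

  0-simplices (7): P, Q, R, S, T, U, V
  1-simplices (18): PQ, PR, PS, PT, PU, PV, QR, QT, QU, QV, RS, RU, RV, ST, SU, SV, TU, UV
  2-simplices (12): PQR, PQT, PRU, PST, PSV, PUV, QRV, QTU, QUV, RSU, RSV, STU

giving chain groups C_0 ≅ Z^7, C_1 ≅ Z^18, C_2 ≅ Z^12.

Boundary ∂_1: C_1 → C_0 is given by ∂[p,q] = [q] − [p].
As a 7×18 matrix over Z this has rank 6, with invariant factors (1,1,1,1,1,1).

The boundary map ∂_2: C_2 → C_1 acts by ∂[p,q,r] = [q,r] − [p,r] + [p,q]. For instance
  ∂PST = ST − PT + PS,
  ∂PRU = RU − PU + PR.
The resulting 18×12 matrix has rank 12, and its Smith normal form has invariant factors (1,1,1,1,1,1,1,1,1,1,1,2).

Now H_k = ker ∂_k / im ∂_{k+1}, so:

  H_1: rank ker ∂_1 − rank ∂_2 = (18 − 6) − 12 = 0, and ∂_2 has invariant factor 2 > 1, so H_1 ≅ Z/2.

(K is a triangulation of the real projective plane RP^2.)

H_1 ≅ Z/2.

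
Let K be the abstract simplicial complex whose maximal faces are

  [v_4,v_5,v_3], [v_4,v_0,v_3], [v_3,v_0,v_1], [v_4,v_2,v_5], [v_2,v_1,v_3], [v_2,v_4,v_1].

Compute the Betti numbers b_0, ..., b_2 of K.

b_0 = 1, b_1 = 1, b_2 = 0.

K has 6 vertices, 12 edges, 6 triangles.
rank ∂_0 = 0, rank ∂_1 = 5 ⇒ b_0 = 6 − 0 − 5 = 1; all invariant factors of ∂_1 are 1 so no torsion. So H_0 = Z.
rank ∂_1 = 5, rank ∂_2 = 6 ⇒ b_1 = 12 − 5 − 6 = 1; all invariant factors of ∂_2 are 1 so no torsion. So H_1 = Z.
rank ∂_2 = 6, rank ∂_3 = 0 ⇒ b_2 = 6 − 6 − 0 = 0. So H_2 = 0.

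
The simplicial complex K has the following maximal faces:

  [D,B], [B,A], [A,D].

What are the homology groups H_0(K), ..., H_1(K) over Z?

H_0 ≅ Z,  H_1 ≅ Z.

Order the vertices as A < B < D. Listing each simplex with vertices in this order, K has dimension 1 with simplices:

  0-simplices (3): A, B, D
  1-simplices (3): AB, AD, BD

so the chain groups are C_0 ≅ Z^3, C_1 ≅ Z^3.

The boundary map ∂_1: C_1 → C_0 is given by ∂[p,q] = [q] − [p].
The 3×3 boundary matrix has rank 2 and Smith normal form diag(1,1).

Reading off H_k = ker ∂_k / im ∂_{k+1}:

  H_0: rank C_0 − rank ∂_1 = 3 − 2 = 1, and the invariant factors of ∂_1 are all 1, so H_0 = Z.
  H_1: rank ker ∂_1 − rank ∂_2 = (3 − 2) − 0 = 1, and there is no ∂_2, so H_1 = Z.

(K is a triangulation of the circle S^1.)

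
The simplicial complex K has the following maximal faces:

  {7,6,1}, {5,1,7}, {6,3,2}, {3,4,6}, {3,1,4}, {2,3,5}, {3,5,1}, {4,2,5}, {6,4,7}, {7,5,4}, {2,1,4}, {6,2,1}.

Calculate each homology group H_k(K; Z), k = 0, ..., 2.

Order the vertices as 1 < 2 < 3 < 4 < 5 < 6 < 7. Listing each simplex with vertices in this order, K has dimension 2 with simplices:

  0-simplices (7): [1], [2], [3], [4], [5], [6], [7]
  1-simplices (18): [1,2], [1,3], [1,4], [1,5], [1,6], [1,7], [2,3], [2,4], [2,5], [2,6], [3,4], [3,5], [3,6], [4,5], [4,6], [4,7], [5,7], [6,7]
  2-simplices (12): [1,2,4], [1,2,6], [1,3,4], [1,3,5], [1,5,7], [1,6,7], [2,3,5], [2,3,6], [2,4,5], [3,4,6], [4,5,7], [4,6,7]

so the chain groups are C_0 ≅ Z^7, C_1 ≅ Z^18, C_2 ≅ Z^12.

Boundary ∂_1: C_1 → C_0 is given by ∂[p,q] = [q] − [p]. For instance
  ∂[4,5] = [5] − [4].
The resulting 7×18 matrix has rank 6, and its Smith normal form has invariant factors (1,1,1,1,1,1).

∂_2: C_2 → C_1 sends each 2-simplex [p,q,r] to [q,r] − [p,r] + [p,q]. For instance
  ∂[2,3,6] = [3,6] − [2,6] + [2,3],
  ∂[1,5,7] = [5,7] − [1,7] + [1,5].
This gives a 18×12 integer matrix of rank 12; reducing to Smith normal form yields diagonal entries (1,1,1,1,1,1,1,1,1,1,1,2).

Now H_k = ker ∂_k / im ∂_{k+1}, so:

  H_0: rank C_0 − rank ∂_1 = 7 − 6 = 1, and the invariant factors of ∂_1 are all 1, so H_0 = Z.
  H_1: rank ker ∂_1 − rank ∂_2 = (18 − 6) − 12 = 0, and ∂_2 has invariant factor 2 > 1, so H_1 = Z/2.
  H_2: rank ker ∂_2 − rank ∂_3 = (12 − 12) − 0 = 0, and there is no ∂_3, so H_2 = 0.

As a check, the Euler characteristic is 7 − 18 + 12 = 1, which agrees with 1 − 0 + 0 = 1.

H_0 = Z,  H_1 = Z/2,  H_2 = 0.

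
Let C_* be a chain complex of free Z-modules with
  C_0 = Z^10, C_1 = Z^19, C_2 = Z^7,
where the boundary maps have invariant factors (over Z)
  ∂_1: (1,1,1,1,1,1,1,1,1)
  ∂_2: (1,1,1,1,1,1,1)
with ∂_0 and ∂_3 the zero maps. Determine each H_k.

H_0: b_0 = 10 − 0 − 9 = 1; torsion from ∂_1 factors > 1: none. So H_0 ≅ Z.
H_1: b_1 = 19 − 9 − 7 = 3; torsion from ∂_2 factors > 1: none. So H_1 ≅ Z^3.
H_2: b_2 = 7 − 7 − 0 = 0; torsion from ∂_3 factors > 1: none. So H_2 ≅ 0.

H_0 ≅ Z,  H_1 ≅ Z^3,  H_2 = 0.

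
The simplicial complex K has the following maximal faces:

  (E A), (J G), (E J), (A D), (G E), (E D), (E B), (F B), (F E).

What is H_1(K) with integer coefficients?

H_1 = Z^3.

We work with the vertex ordering A < B < D < E < F < G < J. The simplices of K, each written with vertices in increasing order, are:

  0-simplices (7): A, B, D, E, F, G, J
  1-simplices (9): AD, AE, BE, BF, DE, EF, EG, EJ, GJ

giving chain groups C_0 ≅ Z^7, C_1 ≅ Z^9.

∂_1: C_1 → C_0 sends each edge [p,q] (with p < q) to q − p.
As a 7×9 matrix over Z this has rank 6, with invariant factors (1,1,1,1,1,1).

From H_k ≅ ker(∂_k) / im(∂_{k+1}) we obtain:

  H_1: rank ker ∂_1 − rank ∂_2 = (9 − 6) − 0 = 3, and there is no ∂_2, so H_1 = Z^3.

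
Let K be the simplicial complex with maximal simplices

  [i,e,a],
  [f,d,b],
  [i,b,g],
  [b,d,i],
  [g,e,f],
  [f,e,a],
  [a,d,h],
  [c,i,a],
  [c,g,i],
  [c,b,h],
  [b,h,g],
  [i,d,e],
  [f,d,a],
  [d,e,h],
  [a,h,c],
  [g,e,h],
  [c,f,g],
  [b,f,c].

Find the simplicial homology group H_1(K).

Fix the vertex order a < b < c < d < e < f < g < h < i and write every simplex with vertices in increasing order. Then dim K = 2 and the simplices of K are:

  0-simplices (9): a, b, c, d, e, f, g, h, i
  1-simplices (27): ac, ad, ae, af, ah, ai, bc, bd, bf, bg, bh, bi, cf, cg, ch, ci, de, df, dh, di, ef, eg, eh, ei, fg, gh, gi
  2-simplices (18): ach, aci, adf, adh, aef, aei, bcf, bch, bdf, bdi, bgh, bgi, cfg, cgi, deh, dei, efg, egh

Hence C_0 ≅ Z^9, C_1 ≅ Z^27, C_2 ≅ Z^18.

∂_1: C_1 → C_0 is given by ∂[p,q] = [q] − [p]. For instance
  ∂ae = e − a.
The resulting 9×27 matrix has rank 8, and its Smith normal form has invariant factors (1,1,1,1,1,1,1,1).

Boundary ∂_2: C_2 → C_1 sends each 2-simplex [p,q,r] to [q,r] − [p,r] + [p,q]. For instance
  ∂aef = ef − af + ae,
  ∂bgh = gh − bh + bg.
The resulting 27×18 matrix has rank 18, and its Smith normal form has invariant factors (1,1,1,1,1,1,1,1,1,1,1,1,1,1,1,1,1,2).

Computing H_k = (kernel of ∂_k) / (image of ∂_{k+1}):

  H_1: rank ker ∂_1 − rank ∂_2 = (27 − 8) − 18 = 1, and ∂_2 has invariant factor 2 > 1, so H_1 ≅ Z ⊕ Z/2Z.

H_1 ≅ Z ⊕ Z/2Z.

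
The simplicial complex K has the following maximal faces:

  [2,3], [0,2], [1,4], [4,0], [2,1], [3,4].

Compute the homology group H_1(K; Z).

Take the total order 0 < 1 < 2 < 3 < 4 on the vertex set. Then K (dimension 1) consists of the simplices:

  0-simplices (5): [0], [1], [2], [3], [4]
  1-simplices (6): [0,2], [0,4], [1,2], [1,4], [2,3], [3,4]

so the chain groups are C_0 ≅ Z^5, C_1 ≅ Z^6.

Boundary ∂_1: C_1 → C_0 maps an edge to its endpoints' difference, ∂[p,q] = q − p. For instance
  ∂[0,2] = [2] − [0].
This gives a 5×6 integer matrix of rank 4; reducing to Smith normal form yields diagonal entries (1,1,1,1).

Computing H_k = (kernel of ∂_k) / (image of ∂_{k+1}):

  H_1: rank ker ∂_1 − rank ∂_2 = (6 − 4) − 0 = 2, and there is no ∂_2, so H_1 ≅ Z^2.

H_1 = Z^2.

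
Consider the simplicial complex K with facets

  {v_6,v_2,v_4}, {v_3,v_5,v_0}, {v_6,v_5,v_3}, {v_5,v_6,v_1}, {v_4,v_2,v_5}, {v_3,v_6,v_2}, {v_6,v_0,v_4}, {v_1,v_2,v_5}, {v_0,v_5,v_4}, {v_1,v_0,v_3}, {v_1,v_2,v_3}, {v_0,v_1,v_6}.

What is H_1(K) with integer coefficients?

Take the total order v_0 < v_1 < v_2 < v_3 < v_4 < v_5 < v_6 on the vertex set. Then K (dimension 2) consists of the simplices:

  0-simplices (7): [v_0], [v_1], [v_2], [v_3], [v_4], [v_5], [v_6]
  1-simplices (18): (18 of them)
  2-simplices (12): (12 of them)

so the chain groups are C_0 ≅ Z^7, C_1 ≅ Z^18, C_2 ≅ Z^12.

∂_1: C_1 → C_0 sends each edge [p,q] (with p < q) to q − p.
The 7×18 boundary matrix has rank 6 and Smith normal form diag(1,1,1,1,1,1).

∂_2: C_2 → C_1 acts by ∂[p,q,r] = [q,r] − [p,r] + [p,q]. For instance
  ∂[v_1,v_5,v_6] = [v_5,v_6] − [v_1,v_6] + [v_1,v_5],
  ∂[v_2,v_3,v_6] = [v_3,v_6] − [v_2,v_6] + [v_2,v_3].
As a 18×12 matrix over Z this has rank 12, with invariant factors (1,1,1,1,1,1,1,1,1,1,1,2).

From H_k ≅ ker(∂_k) / im(∂_{k+1}) we obtain:

  H_1: rank ker ∂_1 − rank ∂_2 = (18 − 6) − 12 = 0, and ∂_2 has invariant factor 2 > 1, so H_1 = Z/2Z.

H_1 ≅ Z/2Z.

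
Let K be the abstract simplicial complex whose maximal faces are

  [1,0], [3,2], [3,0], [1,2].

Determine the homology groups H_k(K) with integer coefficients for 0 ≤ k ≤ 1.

H_0 ≅ Z,  H_1 ≅ Z.

Fix the vertex order 0 < 1 < 2 < 3 and write every simplex with vertices in increasing order. Then dim K = 1 and the simplices of K are:

  0-simplices (4): [0], [1], [2], [3]
  1-simplices (4): [0,1], [0,3], [1,2], [2,3]

Hence C_0 ≅ Z^4, C_1 ≅ Z^4.

The boundary map ∂_1: C_1 → C_0 is given by ∂[p,q] = [q] − [p]. For instance
  ∂[0,1] = [1] − [0].
The 4×4 boundary matrix has rank 3 and Smith normal form diag(1,1,1).

From H_k ≅ ker(∂_k) / im(∂_{k+1}) we obtain:

  H_0: rank C_0 − rank ∂_1 = 4 − 3 = 1, and the invariant factors of ∂_1 are all 1, so H_0 = Z.
  H_1: rank ker ∂_1 − rank ∂_2 = (4 − 3) − 0 = 1, and there is no ∂_2, so H_1 = Z.

As a check, the Euler characteristic is 4 − 4 = 0, which agrees with 1 − 1 = 0.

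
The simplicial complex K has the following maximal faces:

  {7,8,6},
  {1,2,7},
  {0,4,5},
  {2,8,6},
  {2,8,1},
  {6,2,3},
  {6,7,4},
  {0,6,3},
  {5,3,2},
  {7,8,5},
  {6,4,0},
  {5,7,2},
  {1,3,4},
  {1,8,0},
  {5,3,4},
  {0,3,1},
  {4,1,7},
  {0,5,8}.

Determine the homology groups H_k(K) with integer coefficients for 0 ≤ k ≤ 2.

H_0 ≅ Z,  H_1 ≅ Z × Z/2,  H_2 = 0.

K has 9 vertices, 27 edges, 18 triangles.
rank ∂_0 = 0, rank ∂_1 = 8 ⇒ b_0 = 9 − 0 − 8 = 1; all invariant factors of ∂_1 are 1 so no torsion. So H_0 ≅ Z.
rank ∂_1 = 8, rank ∂_2 = 18 ⇒ b_1 = 27 − 8 − 18 = 1; ∂_2 has invariant factor(s) [2] giving torsion. So H_1 ≅ Z × Z/2.
rank ∂_2 = 18, rank ∂_3 = 0 ⇒ b_2 = 18 − 18 − 0 = 0. So H_2 ≅ 0.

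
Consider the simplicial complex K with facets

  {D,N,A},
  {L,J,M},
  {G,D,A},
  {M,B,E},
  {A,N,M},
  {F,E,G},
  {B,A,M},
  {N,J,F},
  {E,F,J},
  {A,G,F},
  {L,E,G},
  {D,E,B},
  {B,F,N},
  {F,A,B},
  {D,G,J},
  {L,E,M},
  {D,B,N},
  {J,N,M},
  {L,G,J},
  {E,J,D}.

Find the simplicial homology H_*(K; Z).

H_0 ≅ Z,  H_1 ≅ Z ⊕ Z/2,  H_2 = 0.

Fix the vertex order A < B < D < E < F < G < J < L < M < N and write every simplex with vertices in increasing order. Then dim K = 2 and the simplices of K are:

  0-simplices (10): A, B, D, E, F, G, J, L, M, N
  1-simplices (30): AB, AD, AF, AG, AM, AN, BD, BE, BF, BM, BN, DE, DG, DJ, DN, EF, EG, EJ, EL, EM, FG, FJ, FN, GJ, GL, JL, JM, JN, LM, MN
  2-simplices (20): ABF, ABM, ADG, ADN, AFG, AMN, BDE, BDN, BEM, BFN, DEJ, DGJ, EFG, EFJ, EGL, ELM, FJN, GJL, JLM, JMN

so the chain groups are C_0 ≅ Z^10, C_1 ≅ Z^30, C_2 ≅ Z^20.

The boundary map ∂_1: C_1 → C_0 sends each edge [p,q] (with p < q) to q − p.
This gives a 10×30 integer matrix of rank 9; reducing to Smith normal form yields diagonal entries (1,1,1,1,1,1,1,1,1).

The boundary map ∂_2: C_2 → C_1 sends each 2-simplex [p,q,r] to [q,r] − [p,r] + [p,q]. For instance
  ∂ABM = BM − AM + AB,
  ∂AFG = FG − AG + AF.
This gives a 30×20 integer matrix of rank 20; reducing to Smith normal form yields diagonal entries (1,1,1,1,1,1,1,1,1,1,1,1,1,1,1,1,1,1,1,2).

Computing H_k = (kernel of ∂_k) / (image of ∂_{k+1}):

  H_0: rank C_0 − rank ∂_1 = 10 − 9 = 1, and the invariant factors of ∂_1 are all 1, so H_0 ≅ Z.
  H_1: rank ker ∂_1 − rank ∂_2 = (30 − 9) − 20 = 1, and ∂_2 has invariant factor 2 > 1, so H_1 ≅ Z ⊕ Z/2.
  H_2: rank ker ∂_2 − rank ∂_3 = (20 − 20) − 0 = 0, and there is no ∂_3, so H_2 ≅ 0.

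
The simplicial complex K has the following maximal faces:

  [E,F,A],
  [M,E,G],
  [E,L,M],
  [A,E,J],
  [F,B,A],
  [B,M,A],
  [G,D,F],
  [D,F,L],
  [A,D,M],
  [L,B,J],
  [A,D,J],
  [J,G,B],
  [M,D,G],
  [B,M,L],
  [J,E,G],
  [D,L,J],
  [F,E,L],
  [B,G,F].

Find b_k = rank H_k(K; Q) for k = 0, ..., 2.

b_0 = 1, b_1 = 2, b_2 = 1.

Fix the vertex order A < B < D < E < F < G < J < L < M and write every simplex with vertices in increasing order. Then dim K = 2 and the simplices of K are:

  0-simplices (9): A, B, D, E, F, G, J, L, M
  1-simplices (27): AB, AD, AE, AF, AJ, AM, BF, BG, BJ, BL, BM, DF, DG, DJ, DL, DM, EF, EG, EJ, EL, EM, FG, FL, GJ, GM, JL, LM
  2-simplices (18): ABF, ABM, ADJ, ADM, AEF, AEJ, BFG, BGJ, BJL, BLM, DFG, DFL, DGM, DJL, EFL, EGJ, EGM, ELM

so the chain groups are C_0 ≅ Z^9, C_1 ≅ Z^27, C_2 ≅ Z^18.

Boundary ∂_1: C_1 → C_0 sends each edge [p,q] (with p < q) to q − p.
As a 9×27 matrix over Z this has rank 8, with invariant factors (1,1,1,1,1,1,1,1).

∂_2: C_2 → C_1 acts by ∂[p,q,r] = [q,r] − [p,r] + [p,q]. For instance
  ∂AEF = EF − AF + AE,
  ∂DFG = FG − DG + DF.
As a 27×18 matrix over Z this has rank 17, with invariant factors (1,1,1,1,1,1,1,1,1,1,1,1,1,1,1,1,1).

From H_k ≅ ker(∂_k) / im(∂_{k+1}) we obtain:

  H_0: rank C_0 − rank ∂_1 = 9 − 8 = 1, and the invariant factors of ∂_1 are all 1, so H_0 = Z.
  H_1: rank ker ∂_1 − rank ∂_2 = (27 − 8) − 17 = 2, and the invariant factors of ∂_2 are all 1, so H_1 = Z^2.
  H_2: rank ker ∂_2 − rank ∂_3 = (18 − 17) − 0 = 1, and there is no ∂_3, so H_2 = Z.

Hence the Betti numbers are b_0 = 1, b_1 = 2, b_2 = 1.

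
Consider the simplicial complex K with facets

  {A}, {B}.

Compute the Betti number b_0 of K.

b_0 = 2.

Take the total order A < B on the vertex set. Then K (dimension 0) consists of the simplices:

  0-simplices (2): A, B

so the chain groups are C_0 ≅ Z^2.

Now H_k = ker ∂_k / im ∂_{k+1}, so:

  H_0: rank C_0 − rank ∂_1 = 2 − 0 = 2, and there is no ∂_1, so H_0 = Z^2.

Hence the Betti numbers are b_0 = 2.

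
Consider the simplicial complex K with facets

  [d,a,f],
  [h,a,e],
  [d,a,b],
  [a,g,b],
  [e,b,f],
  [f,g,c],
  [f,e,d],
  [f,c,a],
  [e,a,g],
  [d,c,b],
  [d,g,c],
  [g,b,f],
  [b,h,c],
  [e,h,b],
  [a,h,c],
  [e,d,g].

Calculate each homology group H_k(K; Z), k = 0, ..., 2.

H_0 = Z,  H_1 = Z^2,  H_2 = Z.

We work with the vertex ordering a < b < c < d < e < f < g < h. The simplices of K, each written with vertices in increasing order, are:

  0-simplices (8): a, b, c, d, e, f, g, h
  1-simplices (24): ab, ac, ad, ae, af, ag, ah, bc, bd, be, bf, bg, bh, cd, cf, cg, ch, de, df, dg, ef, eg, eh, fg
  2-simplices (16): abd, abg, acf, ach, adf, aeg, aeh, bcd, bch, bef, beh, bfg, cdg, cfg, def, deg

Hence C_0 ≅ Z^8, C_1 ≅ Z^24, C_2 ≅ Z^16.

Boundary ∂_1: C_1 → C_0 maps an edge to its endpoints' difference, ∂[p,q] = q − p.
The resulting 8×24 matrix has rank 7, and its Smith normal form has invariant factors (1,1,1,1,1,1,1).

The boundary map ∂_2: C_2 → C_1 acts by ∂[p,q,r] = [q,r] − [p,r] + [p,q]. For instance
  ∂abd = bd − ad + ab,
  ∂aeg = eg − ag + ae.
This gives a 24×16 integer matrix of rank 15; reducing to Smith normal form yields diagonal entries (1,1,1,1,1,1,1,1,1,1,1,1,1,1,1).

From H_k ≅ ker(∂_k) / im(∂_{k+1}) we obtain:

  H_0: rank C_0 − rank ∂_1 = 8 − 7 = 1, and the invariant factors of ∂_1 are all 1, so H_0 = Z.
  H_1: rank ker ∂_1 − rank ∂_2 = (24 − 7) − 15 = 2, and the invariant factors of ∂_2 are all 1, so H_1 = Z^2.
  H_2: rank ker ∂_2 − rank ∂_3 = (16 − 15) − 0 = 1, and there is no ∂_3, so H_2 = Z.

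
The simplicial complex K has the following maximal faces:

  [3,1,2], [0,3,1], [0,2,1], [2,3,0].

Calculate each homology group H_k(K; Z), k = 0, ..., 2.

K has 4 vertices, 6 edges, 4 triangles.
rank ∂_0 = 0, rank ∂_1 = 3 ⇒ b_0 = 4 − 0 − 3 = 1; all invariant factors of ∂_1 are 1 so no torsion. So H_0 ≅ Z.
rank ∂_1 = 3, rank ∂_2 = 3 ⇒ b_1 = 6 − 3 − 3 = 0; all invariant factors of ∂_2 are 1 so no torsion. So H_1 ≅ 0.
rank ∂_2 = 3, rank ∂_3 = 0 ⇒ b_2 = 4 − 3 − 0 = 1. So H_2 ≅ Z.

H_0 ≅ Z,  H_1 = 0,  H_2 ≅ Z.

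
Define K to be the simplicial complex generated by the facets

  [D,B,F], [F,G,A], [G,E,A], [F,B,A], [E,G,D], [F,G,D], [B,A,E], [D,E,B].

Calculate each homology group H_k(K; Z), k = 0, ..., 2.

Fix the vertex order A < B < D < E < F < G and write every simplex with vertices in increasing order. Then dim K = 2 and the simplices of K are:

  0-simplices (6): A, B, D, E, F, G
  1-simplices (12): AB, AE, AF, AG, BD, BE, BF, DE, DF, DG, EG, FG
  2-simplices (8): ABE, ABF, AEG, AFG, BDE, BDF, DEG, DFG

so the chain groups are C_0 ≅ Z^6, C_1 ≅ Z^12, C_2 ≅ Z^8.

∂_1: C_1 → C_0 sends each edge [p,q] (with p < q) to q − p.
This gives a 6×12 integer matrix of rank 5; reducing to Smith normal form yields diagonal entries (1,1,1,1,1).

The boundary map ∂_2: C_2 → C_1 acts by ∂[p,q,r] = [q,r] − [p,r] + [p,q]. For instance
  ∂DEG = EG − DG + DE,
  ∂AFG = FG − AG + AF.
The resulting 12×8 matrix has rank 7, and its Smith normal form has invariant factors (1,1,1,1,1,1,1).

From H_k ≅ ker(∂_k) / im(∂_{k+1}) we obtain:

  H_0: rank C_0 − rank ∂_1 = 6 − 5 = 1, and the invariant factors of ∂_1 are all 1, so H_0 ≅ Z.
  H_1: rank ker ∂_1 − rank ∂_2 = (12 − 5) − 7 = 0, and the invariant factors of ∂_2 are all 1, so H_1 ≅ 0.
  H_2: rank ker ∂_2 − rank ∂_3 = (8 − 7) − 0 = 1, and there is no ∂_3, so H_2 ≅ Z.

As a check, the Euler characteristic is 6 − 12 + 8 = 2, which agrees with 1 − 0 + 1 = 2.

H_0 ≅ Z,  H_1 = 0,  H_2 ≅ Z.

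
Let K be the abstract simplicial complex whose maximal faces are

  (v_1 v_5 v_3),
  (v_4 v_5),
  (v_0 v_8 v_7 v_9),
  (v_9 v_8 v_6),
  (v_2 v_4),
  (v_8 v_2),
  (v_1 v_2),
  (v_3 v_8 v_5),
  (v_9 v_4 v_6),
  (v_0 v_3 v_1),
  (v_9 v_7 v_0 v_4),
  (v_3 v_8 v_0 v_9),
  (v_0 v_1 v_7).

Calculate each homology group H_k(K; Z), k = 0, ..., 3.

H_0 ≅ Z,  H_1 ≅ Z^3,  H_2 = 0,  H_3 = 0.

K has 10 vertices, 25 edges, 16 triangles, 3 3-simplices.
rank ∂_0 = 0, rank ∂_1 = 9 ⇒ b_0 = 10 − 0 − 9 = 1; all invariant factors of ∂_1 are 1 so no torsion. So H_0 = Z.
rank ∂_1 = 9, rank ∂_2 = 13 ⇒ b_1 = 25 − 9 − 13 = 3; all invariant factors of ∂_2 are 1 so no torsion. So H_1 = Z^3.
rank ∂_2 = 13, rank ∂_3 = 3 ⇒ b_2 = 16 − 13 − 3 = 0; all invariant factors of ∂_3 are 1 so no torsion. So H_2 = 0.
rank ∂_3 = 3, rank ∂_4 = 0 ⇒ b_3 = 3 − 3 − 0 = 0. So H_3 = 0.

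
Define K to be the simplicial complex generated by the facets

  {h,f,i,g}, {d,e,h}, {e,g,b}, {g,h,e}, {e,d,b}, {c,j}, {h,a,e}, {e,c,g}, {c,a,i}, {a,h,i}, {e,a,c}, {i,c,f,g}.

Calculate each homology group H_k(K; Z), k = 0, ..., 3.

H_0 = Z,  H_1 = 0,  H_2 = Z,  H_3 = 0.

Take the total order a < b < c < d < e < f < g < h < i < j on the vertex set. Then K (dimension 3) consists of the simplices:

  0-simplices (10): a, b, c, d, e, f, g, h, i, j
  1-simplices (22): ac, ae, ah, ai, bd, be, bg, ce, cf, cg, ci, cj, de, dh, eg, eh, fg, fh, fi, gh, gi, hi
  2-simplices (16): ace, aci, aeh, ahi, bde, beg, ceg, cfg, cfi, cgi, deh, egh, fgh, fgi, fhi, ghi
  3-simplices (2): cfgi, fghi

Hence C_0 ≅ Z^10, C_1 ≅ Z^22, C_2 ≅ Z^16, C_3 ≅ Z^2.

Boundary ∂_1: C_1 → C_0 maps an edge to its endpoints' difference, ∂[p,q] = q − p.
The resulting 10×22 matrix has rank 9, and its Smith normal form has invariant factors (1,1,1,1,1,1,1,1,1).

∂_2: C_2 → C_1 sends each 2-simplex [p,q,r] to [q,r] − [p,r] + [p,q]. For instance
  ∂aci = ci − ai + ac,
  ∂cfi = fi − ci + cf.
The resulting 22×16 matrix has rank 13, and its Smith normal form has invariant factors (1,1,1,1,1,1,1,1,1,1,1,1,1).

The boundary map ∂_3: C_3 → C_2 sends each 3-simplex σ to the alternating sum Σ_i (−1)^i (σ with its i-th vertex removed). For instance
  ∂fghi = ghi − fhi + fgi − fgh,
  ∂cfgi = fgi − cgi + cfi − cfg.
This gives a 16×2 integer matrix of rank 2; reducing to Smith normal form yields diagonal entries (1,1).

Reading off H_k = ker ∂_k / im ∂_{k+1}:

  H_0: rank C_0 − rank ∂_1 = 10 − 9 = 1, and the invariant factors of ∂_1 are all 1, so H_0 = Z.
  H_1: rank ker ∂_1 − rank ∂_2 = (22 − 9) − 13 = 0, and the invariant factors of ∂_2 are all 1, so H_1 = 0.
  H_2: rank ker ∂_2 − rank ∂_3 = (16 − 13) − 2 = 1, and the invariant factors of ∂_3 are all 1, so H_2 = Z.
  H_3: rank ker ∂_3 − rank ∂_4 = (2 − 2) − 0 = 0, and there is no ∂_4, so H_3 = 0.

As a check, the Euler characteristic is 10 − 22 + 16 − 2 = 2, which agrees with 1 − 0 + 1 − 0 = 2.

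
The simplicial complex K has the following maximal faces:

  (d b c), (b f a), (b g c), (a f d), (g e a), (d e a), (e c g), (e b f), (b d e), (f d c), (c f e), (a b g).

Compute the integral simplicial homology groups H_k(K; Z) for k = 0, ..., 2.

H_0 ≅ Z,  H_1 ≅ Z_2,  H_2 = 0.

Take the total order a < b < c < d < e < f < g on the vertex set. Then K (dimension 2) consists of the simplices:

  0-simplices (7): a, b, c, d, e, f, g
  1-simplices (18): ab, ad, ae, af, ag, bc, bd, be, bf, bg, cd, ce, cf, cg, de, df, ef, eg
  2-simplices (12): abf, abg, ade, adf, aeg, bcd, bcg, bde, bef, cdf, cef, ceg

Hence C_0 ≅ Z^7, C_1 ≅ Z^18, C_2 ≅ Z^12.

∂_1: C_1 → C_0 maps an edge to its endpoints' difference, ∂[p,q] = q − p. For instance
  ∂be = e − b.
As a 7×18 matrix over Z this has rank 6, with invariant factors (1,1,1,1,1,1).

∂_2: C_2 → C_1 maps a triangle to the signed sum of its edges. For instance
  ∂bde = de − be + bd,
  ∂cdf = df − cf + cd.
As a 18×12 matrix over Z this has rank 12, with invariant factors (1,1,1,1,1,1,1,1,1,1,1,2).

Computing H_k = (kernel of ∂_k) / (image of ∂_{k+1}):

  H_0: rank C_0 − rank ∂_1 = 7 − 6 = 1, and the invariant factors of ∂_1 are all 1, so H_0 ≅ Z.
  H_1: rank ker ∂_1 − rank ∂_2 = (18 − 6) − 12 = 0, and ∂_2 has invariant factor 2 > 1, so H_1 ≅ Z_2.
  H_2: rank ker ∂_2 − rank ∂_3 = (12 − 12) − 0 = 0, and there is no ∂_3, so H_2 ≅ 0.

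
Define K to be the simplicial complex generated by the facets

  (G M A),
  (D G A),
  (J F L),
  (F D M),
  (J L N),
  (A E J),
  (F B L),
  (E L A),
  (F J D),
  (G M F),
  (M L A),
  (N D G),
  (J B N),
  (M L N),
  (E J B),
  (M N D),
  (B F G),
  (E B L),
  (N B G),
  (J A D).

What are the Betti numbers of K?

Fix the vertex order A < B < D < E < F < G < J < L < M < N and write every simplex with vertices in increasing order. Then dim K = 2 and the simplices of K are:

  0-simplices (10): A, B, D, E, F, G, J, L, M, N
  1-simplices (30): AD, AE, AG, AJ, AL, AM, BE, BF, BG, BJ, BL, BN, DF, DG, DJ, DM, DN, EJ, EL, FG, FJ, FL, FM, GM, GN, JL, JN, LM, LN, MN
  2-simplices (20): ADG, ADJ, AEJ, AEL, AGM, ALM, BEJ, BEL, BFG, BFL, BGN, BJN, DFJ, DFM, DGN, DMN, FGM, FJL, JLN, LMN

so the chain groups are C_0 ≅ Z^10, C_1 ≅ Z^30, C_2 ≅ Z^20.

∂_1: C_1 → C_0 sends each edge [p,q] (with p < q) to q − p.
The resulting 10×30 matrix has rank 9, and its Smith normal form has invariant factors (1,1,1,1,1,1,1,1,1).

Boundary ∂_2: C_2 → C_1 sends each 2-simplex [p,q,r] to [q,r] − [p,r] + [p,q]. For instance
  ∂DGN = GN − DN + DG,
  ∂AGM = GM − AM + AG.
The 30×20 boundary matrix has rank 20 and Smith normal form diag(1,1,1,1,1,1,1,1,1,1,1,1,1,1,1,1,1,1,1,2).

From H_k ≅ ker(∂_k) / im(∂_{k+1}) we obtain:

  H_0: rank C_0 − rank ∂_1 = 10 − 9 = 1, and the invariant factors of ∂_1 are all 1, so H_0 ≅ Z.
  H_1: rank ker ∂_1 − rank ∂_2 = (30 − 9) − 20 = 1, and ∂_2 has invariant factor 2 > 1, so H_1 ≅ Z ⊕ Z/2.
  H_2: rank ker ∂_2 − rank ∂_3 = (20 − 20) − 0 = 0, and there is no ∂_3, so H_2 ≅ 0.

Hence the Betti numbers are b_0 = 1, b_1 = 1, b_2 = 0.

b_0 = 1, b_1 = 1, b_2 = 0.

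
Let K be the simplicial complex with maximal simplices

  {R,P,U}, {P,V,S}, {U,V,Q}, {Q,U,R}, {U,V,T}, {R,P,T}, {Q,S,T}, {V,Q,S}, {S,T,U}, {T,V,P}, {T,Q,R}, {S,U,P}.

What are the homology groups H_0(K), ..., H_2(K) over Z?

H_0 ≅ Z,  H_1 ≅ Z/2,  H_2 = 0.

We work with the vertex ordering P < Q < R < S < T < U < V. The simplices of K, each written with vertices in increasing order, are:

  0-simplices (7): P, Q, R, S, T, U, V
  1-simplices (18): PR, PS, PT, PU, PV, QR, QS, QT, QU, QV, RT, RU, ST, SU, SV, TU, TV, UV
  2-simplices (12): PRT, PRU, PSU, PSV, PTV, QRT, QRU, QST, QSV, QUV, STU, TUV

so the chain groups are C_0 ≅ Z^7, C_1 ≅ Z^18, C_2 ≅ Z^12.

∂_1: C_1 → C_0 maps an edge to its endpoints' difference, ∂[p,q] = q − p. For instance
  ∂SU = U − S.
The 7×18 boundary matrix has rank 6 and Smith normal form diag(1,1,1,1,1,1).

∂_2: C_2 → C_1 acts by ∂[p,q,r] = [q,r] − [p,r] + [p,q]. For instance
  ∂QUV = UV − QV + QU,
  ∂QRU = RU − QU + QR.
This gives a 18×12 integer matrix of rank 12; reducing to Smith normal form yields diagonal entries (1,1,1,1,1,1,1,1,1,1,1,2).

Computing H_k = (kernel of ∂_k) / (image of ∂_{k+1}):

  H_0: rank C_0 − rank ∂_1 = 7 − 6 = 1, and the invariant factors of ∂_1 are all 1, so H_0 = Z.
  H_1: rank ker ∂_1 − rank ∂_2 = (18 − 6) − 12 = 0, and ∂_2 has invariant factor 2 > 1, so H_1 = Z/2.
  H_2: rank ker ∂_2 − rank ∂_3 = (12 − 12) − 0 = 0, and there is no ∂_3, so H_2 = 0.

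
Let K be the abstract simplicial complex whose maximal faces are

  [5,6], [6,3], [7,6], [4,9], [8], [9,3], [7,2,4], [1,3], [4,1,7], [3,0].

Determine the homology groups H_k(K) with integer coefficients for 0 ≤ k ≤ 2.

Fix the vertex order 0 < 1 < 2 < 3 < 4 < 5 < 6 < 7 < 8 < 9 and write every simplex with vertices in increasing order. Then dim K = 2 and the simplices of K are:

  0-simplices (10): [0], [1], [2], [3], [4], [5], [6], [7], [8], [9]
  1-simplices (12): [0,3], [1,3], [1,4], [1,7], [2,4], [2,7], [3,6], [3,9], [4,7], [4,9], [5,6], [6,7]
  2-simplices (2): [1,4,7], [2,4,7]

so the chain groups are C_0 ≅ Z^10, C_1 ≅ Z^12, C_2 ≅ Z^2.

The boundary map ∂_1: C_1 → C_0 maps an edge to its endpoints' difference, ∂[p,q] = q − p. For instance
  ∂[0,3] = [3] − [0].
As a 10×12 matrix over Z this has rank 8, with invariant factors (1,1,1,1,1,1,1,1).

Boundary ∂_2: C_2 → C_1 maps a triangle to the signed sum of its edges. For instance
  ∂[2,4,7] = [4,7] − [2,7] + [2,4],
  ∂[1,4,7] = [4,7] − [1,7] + [1,4].
The resulting 12×2 matrix has rank 2, and its Smith normal form has invariant factors (1,1).

From H_k ≅ ker(∂_k) / im(∂_{k+1}) we obtain:

  H_0: rank C_0 − rank ∂_1 = 10 − 8 = 2, and the invariant factors of ∂_1 are all 1, so H_0 ≅ Z^2.
  H_1: rank ker ∂_1 − rank ∂_2 = (12 − 8) − 2 = 2, and the invariant factors of ∂_2 are all 1, so H_1 ≅ Z^2.
  H_2: rank ker ∂_2 − rank ∂_3 = (2 − 2) − 0 = 0, and there is no ∂_3, so H_2 ≅ 0.

As a check, the Euler characteristic is 10 − 12 + 2 = 0, which agrees with 2 − 2 + 0 = 0.

H_0 = Z^2,  H_1 = Z^2,  H_2 = 0.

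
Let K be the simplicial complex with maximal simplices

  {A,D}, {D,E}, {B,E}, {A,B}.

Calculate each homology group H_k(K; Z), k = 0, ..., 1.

We work with the vertex ordering A < B < D < E. The simplices of K, each written with vertices in increasing order, are:

  0-simplices (4): A, B, D, E
  1-simplices (4): AB, AD, BE, DE

giving chain groups C_0 ≅ Z^4, C_1 ≅ Z^4.

Boundary ∂_1: C_1 → C_0 is given by ∂[p,q] = [q] − [p].
As a 4×4 matrix over Z this has rank 3, with invariant factors (1,1,1).

Reading off H_k = ker ∂_k / im ∂_{k+1}:

  H_0: rank C_0 − rank ∂_1 = 4 − 3 = 1, and the invariant factors of ∂_1 are all 1, so H_0 = Z.
  H_1: rank ker ∂_1 − rank ∂_2 = (4 − 3) − 0 = 1, and there is no ∂_2, so H_1 = Z.

As a check, the Euler characteristic is 4 − 4 = 0, which agrees with 1 − 1 = 0.

H_0 ≅ Z,  H_1 ≅ Z.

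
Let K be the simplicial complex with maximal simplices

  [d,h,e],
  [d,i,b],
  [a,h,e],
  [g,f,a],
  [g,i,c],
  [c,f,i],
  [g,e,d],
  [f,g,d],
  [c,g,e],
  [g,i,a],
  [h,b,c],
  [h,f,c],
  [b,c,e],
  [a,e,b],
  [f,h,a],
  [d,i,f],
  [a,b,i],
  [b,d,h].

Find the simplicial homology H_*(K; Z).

H_0 ≅ Z,  H_1 ≅ Z ⊕ Z/2,  H_2 = 0.

Take the total order a < b < c < d < e < f < g < h < i on the vertex set. Then K (dimension 2) consists of the simplices:

  0-simplices (9): a, b, c, d, e, f, g, h, i
  1-simplices (27): ab, ae, af, ag, ah, ai, bc, bd, be, bh, bi, ce, cf, cg, ch, ci, de, df, dg, dh, di, eg, eh, fg, fh, fi, gi
  2-simplices (18): abe, abi, aeh, afg, afh, agi, bce, bch, bdh, bdi, ceg, cfh, cfi, cgi, deg, deh, dfg, dfi

Hence C_0 ≅ Z^9, C_1 ≅ Z^27, C_2 ≅ Z^18.

Boundary ∂_1: C_1 → C_0 maps an edge to its endpoints' difference, ∂[p,q] = q − p. For instance
  ∂ai = i − a.
As a 9×27 matrix over Z this has rank 8, with invariant factors (1,1,1,1,1,1,1,1).

The boundary map ∂_2: C_2 → C_1 maps a triangle to the signed sum of its edges. For instance
  ∂afg = fg − ag + af,
  ∂abi = bi − ai + ab.
As a 27×18 matrix over Z this has rank 18, with invariant factors (1,1,1,1,1,1,1,1,1,1,1,1,1,1,1,1,1,2).

Now H_k = ker ∂_k / im ∂_{k+1}, so:

  H_0: rank C_0 − rank ∂_1 = 9 − 8 = 1, and the invariant factors of ∂_1 are all 1, so H_0 = Z.
  H_1: rank ker ∂_1 − rank ∂_2 = (27 − 8) − 18 = 1, and ∂_2 has invariant factor 2 > 1, so H_1 = Z ⊕ Z/2.
  H_2: rank ker ∂_2 − rank ∂_3 = (18 − 18) − 0 = 0, and there is no ∂_3, so H_2 = 0.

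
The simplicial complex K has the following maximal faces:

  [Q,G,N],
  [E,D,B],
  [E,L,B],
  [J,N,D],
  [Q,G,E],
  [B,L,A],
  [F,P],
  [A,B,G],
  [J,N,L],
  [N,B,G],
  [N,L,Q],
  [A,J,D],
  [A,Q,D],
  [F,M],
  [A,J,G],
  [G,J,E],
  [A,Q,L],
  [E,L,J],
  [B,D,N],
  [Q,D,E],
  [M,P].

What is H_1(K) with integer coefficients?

Fix the vertex order A < B < D < E < F < G < J < L < M < N < P < Q and write every simplex with vertices in increasing order. Then dim K = 2 and the simplices of K are:

  0-simplices (12): A, B, D, E, F, G, J, L, M, N, P, Q
  1-simplices (30): AB, AD, AG, AJ, AL, AQ, BD, BE, BG, BL, BN, DE, DJ, DN, DQ, EG, EJ, EL, EQ, FM, FP, GJ, GN, GQ, JL, JN, LN, LQ, MP, NQ
  2-simplices (18): ABG, ABL, ADJ, ADQ, AGJ, ALQ, BDE, BDN, BEL, BGN, DEQ, DJN, EGJ, EGQ, EJL, GNQ, JLN, LNQ

Hence C_0 ≅ Z^12, C_1 ≅ Z^30, C_2 ≅ Z^18.

The boundary map ∂_1: C_1 → C_0 maps an edge to its endpoints' difference, ∂[p,q] = q − p.
This gives a 12×30 integer matrix of rank 10; reducing to Smith normal form yields diagonal entries (1,1,1,1,1,1,1,1,1,1).

∂_2: C_2 → C_1 sends each 2-simplex [p,q,r] to [q,r] − [p,r] + [p,q]. For instance
  ∂ADQ = DQ − AQ + AD,
  ∂DEQ = EQ − DQ + DE.
As a 30×18 matrix over Z this has rank 17, with invariant factors (1,1,1,1,1,1,1,1,1,1,1,1,1,1,1,1,1).

From H_k ≅ ker(∂_k) / im(∂_{k+1}) we obtain:

  H_1: rank ker ∂_1 − rank ∂_2 = (30 − 10) − 17 = 3, and the invariant factors of ∂_2 are all 1, so H_1 ≅ Z^3.

(K is a triangulation of the disjoint union of the torus T^2 and the circle S^1.)

H_1 ≅ Z^3.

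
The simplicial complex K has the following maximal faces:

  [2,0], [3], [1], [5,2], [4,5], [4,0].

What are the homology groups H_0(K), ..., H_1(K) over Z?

Take the total order 0 < 1 < 2 < 3 < 4 < 5 on the vertex set. Then K (dimension 1) consists of the simplices:

  0-simplices (6): [0], [1], [2], [3], [4], [5]
  1-simplices (4): [0,2], [0,4], [2,5], [4,5]

Hence C_0 ≅ Z^6, C_1 ≅ Z^4.

Boundary ∂_1: C_1 → C_0 sends each edge [p,q] (with p < q) to q − p.
As a 6×4 matrix over Z this has rank 3, with invariant factors (1,1,1).

From H_k ≅ ker(∂_k) / im(∂_{k+1}) we obtain:

  H_0: rank C_0 − rank ∂_1 = 6 − 3 = 3, and the invariant factors of ∂_1 are all 1, so H_0 = Z^3.
  H_1: rank ker ∂_1 − rank ∂_2 = (4 − 3) − 0 = 1, and there is no ∂_2, so H_1 = Z.

As a check, the Euler characteristic is 6 − 4 = 2, which agrees with 3 − 1 = 2.

H_0 = Z^3,  H_1 = Z.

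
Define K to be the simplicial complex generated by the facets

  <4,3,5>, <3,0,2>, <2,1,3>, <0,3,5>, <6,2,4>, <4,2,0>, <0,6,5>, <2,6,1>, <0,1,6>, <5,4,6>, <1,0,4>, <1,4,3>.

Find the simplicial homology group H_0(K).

H_0 ≅ Z.

Fix the vertex order 0 < 1 < 2 < 3 < 4 < 5 < 6 and write every simplex with vertices in increasing order. Then dim K = 2 and the simplices of K are:

  0-simplices (7): [0], [1], [2], [3], [4], [5], [6]
  1-simplices (18): [0,1], [0,2], [0,3], [0,4], [0,5], [0,6], [1,2], [1,3], [1,4], [1,6], [2,3], [2,4], [2,6], [3,4], [3,5], [4,5], [4,6], [5,6]
  2-simplices (12): [0,1,4], [0,1,6], [0,2,3], [0,2,4], [0,3,5], [0,5,6], [1,2,3], [1,2,6], [1,3,4], [2,4,6], [3,4,5], [4,5,6]

so the chain groups are C_0 ≅ Z^7, C_1 ≅ Z^18, C_2 ≅ Z^12.

The boundary map ∂_1: C_1 → C_0 is given by ∂[p,q] = [q] − [p]. For instance
  ∂[1,2] = [2] − [1].
As a 7×18 matrix over Z this has rank 6, with invariant factors (1,1,1,1,1,1).

The boundary map ∂_2: C_2 → C_1 sends each 2-simplex [p,q,r] to [q,r] − [p,r] + [p,q]. For instance
  ∂[1,2,6] = [2,6] − [1,6] + [1,2],
  ∂[0,2,4] = [2,4] − [0,4] + [0,2].
This gives a 18×12 integer matrix of rank 12; reducing to Smith normal form yields diagonal entries (1,1,1,1,1,1,1,1,1,1,1,2).

From H_k ≅ ker(∂_k) / im(∂_{k+1}) we obtain:

  H_0: rank C_0 − rank ∂_1 = 7 − 6 = 1, and the invariant factors of ∂_1 are all 1, so H_0 = Z.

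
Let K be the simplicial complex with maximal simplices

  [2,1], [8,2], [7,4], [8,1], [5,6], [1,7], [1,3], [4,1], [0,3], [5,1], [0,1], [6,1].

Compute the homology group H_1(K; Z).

H_1 ≅ Z^4.

Fix the vertex order 0 < 1 < 2 < 3 < 4 < 5 < 6 < 7 < 8 and write every simplex with vertices in increasing order. Then dim K = 1 and the simplices of K are:

  0-simplices (9): [0], [1], [2], [3], [4], [5], [6], [7], [8]
  1-simplices (12): [0,1], [0,3], [1,2], [1,3], [1,4], [1,5], [1,6], [1,7], [1,8], [2,8], [4,7], [5,6]

Hence C_0 ≅ Z^9, C_1 ≅ Z^12.

Boundary ∂_1: C_1 → C_0 is given by ∂[p,q] = [q] − [p]. For instance
  ∂[1,3] = [3] − [1].
As a 9×12 matrix over Z this has rank 8, with invariant factors (1,1,1,1,1,1,1,1).

From H_k ≅ ker(∂_k) / im(∂_{k+1}) we obtain:

  H_1: rank ker ∂_1 − rank ∂_2 = (12 − 8) − 0 = 4, and there is no ∂_2, so H_1 = Z^4.

(K is a triangulation of a wedge of 4 circles.)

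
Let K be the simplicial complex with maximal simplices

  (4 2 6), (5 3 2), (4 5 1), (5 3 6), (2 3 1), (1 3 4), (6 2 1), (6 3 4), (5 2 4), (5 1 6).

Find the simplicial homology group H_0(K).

H_0 ≅ Z.

Order the vertices as 1 < 2 < 3 < 4 < 5 < 6. Listing each simplex with vertices in this order, K has dimension 2 with simplices:

  0-simplices (6): [1], [2], [3], [4], [5], [6]
  1-simplices (15): [1,2], [1,3], [1,4], [1,5], [1,6], [2,3], [2,4], [2,5], [2,6], [3,4], [3,5], [3,6], [4,5], [4,6], [5,6]
  2-simplices (10): [1,2,3], [1,2,6], [1,3,4], [1,4,5], [1,5,6], [2,3,5], [2,4,5], [2,4,6], [3,4,6], [3,5,6]

Hence C_0 ≅ Z^6, C_1 ≅ Z^15, C_2 ≅ Z^10.

The boundary map ∂_1: C_1 → C_0 maps an edge to its endpoints' difference, ∂[p,q] = q − p. For instance
  ∂[1,5] = [5] − [1].
As a 6×15 matrix over Z this has rank 5, with invariant factors (1,1,1,1,1).

∂_2: C_2 → C_1 maps a triangle to the signed sum of its edges. For instance
  ∂[1,3,4] = [3,4] − [1,4] + [1,3],
  ∂[1,2,6] = [2,6] − [1,6] + [1,2].
The resulting 15×10 matrix has rank 10, and its Smith normal form has invariant factors (1,1,1,1,1,1,1,1,1,2).

Now H_k = ker ∂_k / im ∂_{k+1}, so:

  H_0: rank C_0 − rank ∂_1 = 6 − 5 = 1, and the invariant factors of ∂_1 are all 1, so H_0 = Z.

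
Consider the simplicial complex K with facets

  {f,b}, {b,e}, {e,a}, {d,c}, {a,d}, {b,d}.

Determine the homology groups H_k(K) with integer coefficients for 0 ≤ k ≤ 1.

H_0 = Z,  H_1 = Z.

Order the vertices as a < b < c < d < e < f. Listing each simplex with vertices in this order, K has dimension 1 with simplices:

  0-simplices (6): a, b, c, d, e, f
  1-simplices (6): ad, ae, bd, be, bf, cd

Hence C_0 ≅ Z^6, C_1 ≅ Z^6.

∂_1: C_1 → C_0 is given by ∂[p,q] = [q] − [p].
The 6×6 boundary matrix has rank 5 and Smith normal form diag(1,1,1,1,1).

Reading off H_k = ker ∂_k / im ∂_{k+1}:

  H_0: rank C_0 − rank ∂_1 = 6 − 5 = 1, and the invariant factors of ∂_1 are all 1, so H_0 ≅ Z.
  H_1: rank ker ∂_1 − rank ∂_2 = (6 − 5) − 0 = 1, and there is no ∂_2, so H_1 ≅ Z.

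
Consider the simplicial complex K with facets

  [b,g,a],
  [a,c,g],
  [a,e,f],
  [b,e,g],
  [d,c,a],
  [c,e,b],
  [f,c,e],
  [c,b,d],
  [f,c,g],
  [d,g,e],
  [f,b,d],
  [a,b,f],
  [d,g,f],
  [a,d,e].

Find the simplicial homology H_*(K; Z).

We work with the vertex ordering a < b < c < d < e < f < g. The simplices of K, each written with vertices in increasing order, are:

  0-simplices (7): a, b, c, d, e, f, g
  1-simplices (21): ab, ac, ad, ae, af, ag, bc, bd, be, bf, bg, cd, ce, cf, cg, de, df, dg, ef, eg, fg
  2-simplices (14): abf, abg, acd, acg, ade, aef, bcd, bce, bdf, beg, cef, cfg, deg, dfg

so the chain groups are C_0 ≅ Z^7, C_1 ≅ Z^21, C_2 ≅ Z^14.

The boundary map ∂_1: C_1 → C_0 sends each edge [p,q] (with p < q) to q − p.
The 7×21 boundary matrix has rank 6 and Smith normal form diag(1,1,1,1,1,1).

The boundary map ∂_2: C_2 → C_1 acts by ∂[p,q,r] = [q,r] − [p,r] + [p,q]. For instance
  ∂deg = eg − dg + de,
  ∂cfg = fg − cg + cf.
This gives a 21×14 integer matrix of rank 13; reducing to Smith normal form yields diagonal entries (1,1,1,1,1,1,1,1,1,1,1,1,1).

Now H_k = ker ∂_k / im ∂_{k+1}, so:

  H_0: rank C_0 − rank ∂_1 = 7 − 6 = 1, and the invariant factors of ∂_1 are all 1, so H_0 ≅ Z.
  H_1: rank ker ∂_1 − rank ∂_2 = (21 − 6) − 13 = 2, and the invariant factors of ∂_2 are all 1, so H_1 ≅ Z^2.
  H_2: rank ker ∂_2 − rank ∂_3 = (14 − 13) − 0 = 1, and there is no ∂_3, so H_2 ≅ Z.

As a check, the Euler characteristic is 7 − 21 + 14 = 0, which agrees with 1 − 2 + 1 = 0.
(K is a triangulation of the torus T^2.)

H_0 = Z,  H_1 = Z^2,  H_2 = Z.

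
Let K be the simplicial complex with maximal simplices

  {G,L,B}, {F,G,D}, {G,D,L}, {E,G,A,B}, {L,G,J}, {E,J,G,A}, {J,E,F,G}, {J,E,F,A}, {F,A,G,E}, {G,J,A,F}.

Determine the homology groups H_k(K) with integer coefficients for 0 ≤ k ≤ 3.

H_0 ≅ Z,  H_1 = 0,  H_2 = 0,  H_3 ≅ Z.

K has 8 vertices, 19 edges, 17 triangles, 6 3-simplices.
rank ∂_0 = 0, rank ∂_1 = 7 ⇒ b_0 = 8 − 0 − 7 = 1; all invariant factors of ∂_1 are 1 so no torsion. So H_0 ≅ Z.
rank ∂_1 = 7, rank ∂_2 = 12 ⇒ b_1 = 19 − 7 − 12 = 0; all invariant factors of ∂_2 are 1 so no torsion. So H_1 ≅ 0.
rank ∂_2 = 12, rank ∂_3 = 5 ⇒ b_2 = 17 − 12 − 5 = 0; all invariant factors of ∂_3 are 1 so no torsion. So H_2 ≅ 0.
rank ∂_3 = 5, rank ∂_4 = 0 ⇒ b_3 = 6 − 5 − 0 = 1. So H_3 ≅ Z.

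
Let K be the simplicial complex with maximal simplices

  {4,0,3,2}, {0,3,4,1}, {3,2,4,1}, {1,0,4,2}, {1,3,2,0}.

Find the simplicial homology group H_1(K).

Take the total order 0 < 1 < 2 < 3 < 4 on the vertex set. Then K (dimension 3) consists of the simplices:

  0-simplices (5): [0], [1], [2], [3], [4]
  1-simplices (10): [0,1], [0,2], [0,3], [0,4], [1,2], [1,3], [1,4], [2,3], [2,4], [3,4]
  2-simplices (10): [0,1,2], [0,1,3], [0,1,4], [0,2,3], [0,2,4], [0,3,4], [1,2,3], [1,2,4], [1,3,4], [2,3,4]
  3-simplices (5): [0,1,2,3], [0,1,2,4], [0,1,3,4], [0,2,3,4], [1,2,3,4]

so the chain groups are C_0 ≅ Z^5, C_1 ≅ Z^10, C_2 ≅ Z^10, C_3 ≅ Z^5.

Boundary ∂_1: C_1 → C_0 is given by ∂[p,q] = [q] − [p]. For instance
  ∂[0,3] = [3] − [0].
The resulting 5×10 matrix has rank 4, and its Smith normal form has invariant factors (1,1,1,1).

Boundary ∂_2: C_2 → C_1 sends each 2-simplex [p,q,r] to [q,r] − [p,r] + [p,q]. For instance
  ∂[0,3,4] = [3,4] − [0,4] + [0,3],
  ∂[2,3,4] = [3,4] − [2,4] + [2,3].
As a 10×10 matrix over Z this has rank 6, with invariant factors (1,1,1,1,1,1).

∂_3: C_3 → C_2 sends each 3-simplex σ to the alternating sum Σ_i (−1)^i (σ with its i-th vertex removed). For instance
  ∂[1,2,3,4] = [2,3,4] − [1,3,4] + [1,2,4] − [1,2,3],
  ∂[0,1,2,4] = [1,2,4] − [0,2,4] + [0,1,4] − [0,1,2].
This gives a 10×5 integer matrix of rank 4; reducing to Smith normal form yields diagonal entries (1,1,1,1).

Computing H_k = (kernel of ∂_k) / (image of ∂_{k+1}):

  H_1: rank ker ∂_1 − rank ∂_2 = (10 − 4) − 6 = 0, and the invariant factors of ∂_2 are all 1, so H_1 ≅ 0.

(K is a triangulation of the 3-sphere S^3.)

H_1 = 0.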